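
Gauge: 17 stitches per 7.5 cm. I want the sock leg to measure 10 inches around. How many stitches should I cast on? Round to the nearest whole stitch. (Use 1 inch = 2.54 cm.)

CO 58 sts.

10 in = 25.40 cm.
17 stitches / 7.5 cm = 2.267 stitches per cm.
25.40 × 2.267 = 57.57 stitches.
Round to nearest → 58.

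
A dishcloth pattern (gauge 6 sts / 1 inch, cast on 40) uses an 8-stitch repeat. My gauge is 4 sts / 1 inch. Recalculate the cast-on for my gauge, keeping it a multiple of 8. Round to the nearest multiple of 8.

40 × 4 / 6 = 26.67.
Nearest multiple of 8: 24.

Cast on 24 stitches.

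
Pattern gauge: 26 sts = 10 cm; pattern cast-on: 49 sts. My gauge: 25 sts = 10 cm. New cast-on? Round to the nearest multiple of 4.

CO 48 sts.

Scale factor = 25 / 26 = 0.962.
49 × 25 / 26 = 47.12 sts.
→ 48 sts.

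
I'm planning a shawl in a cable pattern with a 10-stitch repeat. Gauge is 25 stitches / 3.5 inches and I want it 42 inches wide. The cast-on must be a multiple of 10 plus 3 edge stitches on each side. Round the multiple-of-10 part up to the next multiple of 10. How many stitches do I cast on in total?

25 / 3.5 = 7.143 sts per inch.
42 × 7.143 = 300.00 sts.
Less 6 edge sts → 294.00 for the repeat.
Next multiple of 10: 300.
Add back 6 edge sts → 306.

CO 306 sts.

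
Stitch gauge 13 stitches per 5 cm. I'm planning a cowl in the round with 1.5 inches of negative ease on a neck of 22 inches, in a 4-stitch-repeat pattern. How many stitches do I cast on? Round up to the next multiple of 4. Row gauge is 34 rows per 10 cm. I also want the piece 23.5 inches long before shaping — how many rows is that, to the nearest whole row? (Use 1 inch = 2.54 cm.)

Finished = 22 − 1.5 = 20.5 inches.
20.5 inches × 2.54 = 52.07 cm.
13/5 = 2.6 sts per cm; 52.07 × 2.6 = 135.38 sts.
Next multiple of 4 → 136.
23.5 inches = 59.69 cm; × 3.4 = 202.95 → 203 rows.

Cast on 136 stitches; work 203 rows.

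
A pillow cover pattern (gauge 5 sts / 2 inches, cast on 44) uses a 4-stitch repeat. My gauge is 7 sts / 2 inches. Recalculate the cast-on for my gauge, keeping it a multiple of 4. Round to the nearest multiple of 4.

Cast on 60 stitches.

44 × 7 / 5 = 61.60.
Nearest multiple of 4: 60.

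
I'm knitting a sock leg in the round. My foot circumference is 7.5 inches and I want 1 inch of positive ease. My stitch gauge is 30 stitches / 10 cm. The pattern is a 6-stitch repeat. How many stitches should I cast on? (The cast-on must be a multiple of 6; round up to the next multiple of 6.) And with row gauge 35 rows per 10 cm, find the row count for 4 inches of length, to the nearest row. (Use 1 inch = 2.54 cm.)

Cast on 66 stitches; work 36 rows.

Finished = 7.5 + 1 = 8.5 inches.
8.5 inches × 2.54 = 21.59 cm.
30/10 = 3 sts per cm; 21.59 × 3 = 64.77 sts.
Next multiple of 6 → 66.
4 inches = 10.16 cm; × 3.5 = 35.56 → 36 rows.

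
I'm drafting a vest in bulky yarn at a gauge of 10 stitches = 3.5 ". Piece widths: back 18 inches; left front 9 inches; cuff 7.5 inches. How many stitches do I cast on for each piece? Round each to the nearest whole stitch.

back 51; left front 26; cuff 21.

Rate = 10/3.5 = 2.857 sts per in.
back: 18 × 2.857 = 51.43 → 51.
left front: 9 × 2.857 = 25.71 → 26.
cuff: 7.5 × 2.857 = 21.43 → 21.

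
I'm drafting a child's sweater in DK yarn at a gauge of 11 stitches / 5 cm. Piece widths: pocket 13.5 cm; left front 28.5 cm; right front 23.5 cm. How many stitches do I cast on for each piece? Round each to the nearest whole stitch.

Rate = 11/5 = 2.2 sts per cm.
pocket: 13.5 × 2.2 = 29.70 → 30.
left front: 28.5 × 2.2 = 62.70 → 63.
right front: 23.5 × 2.2 = 51.70 → 52.

pocket 30; left front 63; right front 52.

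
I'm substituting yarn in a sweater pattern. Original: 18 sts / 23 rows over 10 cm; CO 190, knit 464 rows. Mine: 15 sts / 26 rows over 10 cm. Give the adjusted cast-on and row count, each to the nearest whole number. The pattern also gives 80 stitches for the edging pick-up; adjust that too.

Cast on 158 stitches; work 525 rows; edging pick-up 67 stitches.

Stitches: 190 × 15/18 = 158.33 → 158.
Rows: 464 × 26/23 = 524.52 → 525.
edging pick-up: 80 × 15/18 = 66.67 → 67.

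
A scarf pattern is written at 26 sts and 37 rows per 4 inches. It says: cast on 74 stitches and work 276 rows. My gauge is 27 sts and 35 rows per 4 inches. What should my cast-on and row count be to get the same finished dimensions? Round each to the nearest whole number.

Cast on 77 stitches; work 261 rows.

Stitches: 74 × 27/26 = 76.85 → 77.
Rows: 276 × 35/37 = 261.08 → 261.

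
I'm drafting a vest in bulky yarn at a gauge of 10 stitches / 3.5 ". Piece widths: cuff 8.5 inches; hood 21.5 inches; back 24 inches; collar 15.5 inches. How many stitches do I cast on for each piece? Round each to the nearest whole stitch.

cuff 24; hood 61; back 69; collar 44.

Rate = 10/3.5 = 2.857 sts per in.
cuff: 8.5 × 2.857 = 24.29 → 24.
hood: 21.5 × 2.857 = 61.43 → 61.
back: 24 × 2.857 = 68.57 → 69.
collar: 15.5 × 2.857 = 44.29 → 44.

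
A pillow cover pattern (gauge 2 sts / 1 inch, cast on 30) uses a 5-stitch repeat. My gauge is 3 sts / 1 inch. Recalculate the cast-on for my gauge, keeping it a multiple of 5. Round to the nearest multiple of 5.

CO 45 sts.

30 × 3 / 2 = 45.00.
Nearest multiple of 5: 45.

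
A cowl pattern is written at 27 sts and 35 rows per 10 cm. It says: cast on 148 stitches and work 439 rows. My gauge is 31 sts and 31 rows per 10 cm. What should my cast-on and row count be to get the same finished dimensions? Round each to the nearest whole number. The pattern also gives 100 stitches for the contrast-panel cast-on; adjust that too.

Stitches: 148 × 31/27 = 169.93 → 170.
Rows: 439 × 31/35 = 388.83 → 389.
contrast-panel cast-on: 100 × 31/27 = 114.81 → 115.

Cast on 170 stitches; work 389 rows; contrast-panel cast-on 115 stitches.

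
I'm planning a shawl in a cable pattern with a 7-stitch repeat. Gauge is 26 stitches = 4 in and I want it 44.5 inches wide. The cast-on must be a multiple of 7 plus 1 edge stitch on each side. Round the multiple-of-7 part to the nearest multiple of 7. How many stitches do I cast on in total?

CO 289 sts.

26 / 4 = 6.5 sts per inch.
44.5 × 6.5 = 289.25 sts.
Less 2 edge sts → 287.25 for the repeat.
Nearest multiple of 7: 287.
Add back 2 edge sts → 289.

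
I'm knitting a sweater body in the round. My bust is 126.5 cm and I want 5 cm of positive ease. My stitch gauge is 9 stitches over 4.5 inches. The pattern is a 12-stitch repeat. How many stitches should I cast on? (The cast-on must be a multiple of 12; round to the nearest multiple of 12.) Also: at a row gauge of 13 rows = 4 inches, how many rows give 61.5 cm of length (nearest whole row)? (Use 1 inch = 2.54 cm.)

Finished = 126.5 + 5 = 131.5 cm.
131.5 cm × 1/2.54 = 51.77 inches.
9/4.5 = 2 sts per in; 51.77 × 2 = 103.54 sts.
Nearest multiple of 12 → 108.
61.5 cm = 24.21 inches; × 3.25 = 78.69 → 79 rows.

Cast on 108 stitches; work 79 rows.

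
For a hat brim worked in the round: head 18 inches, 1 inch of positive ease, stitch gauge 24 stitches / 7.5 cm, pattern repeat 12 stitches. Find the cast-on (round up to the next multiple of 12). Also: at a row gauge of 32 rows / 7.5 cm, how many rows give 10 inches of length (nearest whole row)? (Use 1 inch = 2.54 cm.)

Finished = 18 + 1 = 19 inches.
19 inches × 2.54 = 48.26 cm.
24/7.5 = 3.2 sts per cm; 48.26 × 3.2 = 154.43 sts.
Next multiple of 12 → 156.
10 inches = 25.40 cm; × 4.267 = 108.37 → 108 rows.

Cast on 156 stitches; work 108 rows.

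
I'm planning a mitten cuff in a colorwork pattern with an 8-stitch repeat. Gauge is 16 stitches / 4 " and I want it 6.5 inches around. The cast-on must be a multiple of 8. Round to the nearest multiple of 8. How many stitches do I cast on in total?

16 / 4 = 4 sts per inch.
6.5 × 4 = 26.00 sts.
Nearest multiple of 8: 24.

Cast on 24 stitches.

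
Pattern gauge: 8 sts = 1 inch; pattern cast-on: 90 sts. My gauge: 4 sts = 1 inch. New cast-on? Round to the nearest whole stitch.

Scale factor = 4 / 8 = 0.500.
90 × 4 / 8 = 45.00 sts.

Cast on 45 stitches.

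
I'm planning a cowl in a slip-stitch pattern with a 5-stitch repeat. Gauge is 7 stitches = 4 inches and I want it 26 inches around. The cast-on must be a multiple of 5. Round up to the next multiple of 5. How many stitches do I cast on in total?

7 / 4 = 1.75 sts per inch.
26 × 1.75 = 45.50 sts.
Next multiple of 5: 50.

CO 50 sts.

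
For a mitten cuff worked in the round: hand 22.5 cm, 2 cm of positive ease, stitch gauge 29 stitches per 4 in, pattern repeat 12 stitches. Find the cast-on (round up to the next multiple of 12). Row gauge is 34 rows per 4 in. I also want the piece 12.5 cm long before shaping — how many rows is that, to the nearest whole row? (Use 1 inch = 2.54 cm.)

Cast on 72 stitches; work 42 rows.

Finished = 22.5 + 2 = 24.5 cm.
24.5 cm × 1/2.54 = 9.65 inches.
29/4 = 7.25 sts per in; 9.65 × 7.25 = 69.93 sts.
Next multiple of 12 → 72.
12.5 cm = 4.92 inches; × 8.5 = 41.83 → 42 rows.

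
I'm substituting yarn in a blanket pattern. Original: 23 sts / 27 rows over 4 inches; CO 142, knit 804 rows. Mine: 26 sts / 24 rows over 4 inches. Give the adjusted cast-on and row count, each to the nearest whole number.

Cast on 161 stitches; work 715 rows.

Stitches: 142 × 26/23 = 160.52 → 161.
Rows: 804 × 24/27 = 714.67 → 715.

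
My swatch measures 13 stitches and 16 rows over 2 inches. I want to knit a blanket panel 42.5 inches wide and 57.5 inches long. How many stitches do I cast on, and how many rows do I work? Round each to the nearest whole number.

Cast on 276 stitches and work 460 rows.

Stitch gauge = 13/2 = 6.5 sts/in; 42.5 × 6.5 = 276.25 → 276 sts.
Row gauge = 16/2 = 8 rows/in; 57.5 × 8 = 460.00 → 460 rows.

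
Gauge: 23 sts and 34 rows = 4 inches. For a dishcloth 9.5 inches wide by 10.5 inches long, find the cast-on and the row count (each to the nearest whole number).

Stitch gauge = 23/4 = 5.75 sts/in; 9.5 × 5.75 = 54.62 → 55 sts.
Row gauge = 34/4 = 8.5 rows/in; 10.5 × 8.5 = 89.25 → 89 rows.

Cast on 55 stitches and work 89 rows.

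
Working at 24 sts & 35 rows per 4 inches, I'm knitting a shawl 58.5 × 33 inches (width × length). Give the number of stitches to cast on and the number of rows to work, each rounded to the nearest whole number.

Stitch gauge = 24/4 = 6 sts/in; 58.5 × 6 = 351.00 → 351 sts.
Row gauge = 35/4 = 8.75 rows/in; 33 × 8.75 = 288.75 → 289 rows.

Cast on 351 stitches and work 289 rows.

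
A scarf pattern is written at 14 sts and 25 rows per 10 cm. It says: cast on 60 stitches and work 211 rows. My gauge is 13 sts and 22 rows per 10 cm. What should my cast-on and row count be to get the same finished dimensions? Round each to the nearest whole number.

Stitches: 60 × 13/14 = 55.71 → 56.
Rows: 211 × 22/25 = 185.68 → 186.

Cast on 56 stitches; work 186 rows.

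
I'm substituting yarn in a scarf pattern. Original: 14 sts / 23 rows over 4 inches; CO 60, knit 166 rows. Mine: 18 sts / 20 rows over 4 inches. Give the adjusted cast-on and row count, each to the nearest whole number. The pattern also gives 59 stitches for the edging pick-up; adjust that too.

Cast on 77 stitches; work 144 rows; edging pick-up 76 stitches.

Stitches: 60 × 18/14 = 77.14 → 77.
Rows: 166 × 20/23 = 144.35 → 144.
edging pick-up: 59 × 18/14 = 75.86 → 76.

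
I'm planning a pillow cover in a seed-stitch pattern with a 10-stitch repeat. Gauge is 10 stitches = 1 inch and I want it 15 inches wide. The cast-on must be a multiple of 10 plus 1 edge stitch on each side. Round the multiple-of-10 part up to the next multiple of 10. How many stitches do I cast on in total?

CO 152 sts.

10 / 1 = 10 sts per inch.
15 × 10 = 150.00 sts.
Less 2 edge sts → 148.00 for the repeat.
Next multiple of 10: 150.
Add back 2 edge sts → 152.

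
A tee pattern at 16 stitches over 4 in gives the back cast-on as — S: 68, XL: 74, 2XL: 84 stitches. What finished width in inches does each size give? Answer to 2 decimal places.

16/4 = 4 sts per in.
S: 68 / 4 = 17.000 → 17.00 in.
XL: 74 / 4 = 18.500 → 18.50 in.
2XL: 84 / 4 = 21.000 → 21.00 in.

S 17.00 inches; XL 18.50 inches; 2XL 21.00 inches.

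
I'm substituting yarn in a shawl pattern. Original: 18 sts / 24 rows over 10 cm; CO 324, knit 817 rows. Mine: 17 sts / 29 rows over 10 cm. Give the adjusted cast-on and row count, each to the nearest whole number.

Stitches: 324 × 17/18 = 306.00 → 306.
Rows: 817 × 29/24 = 987.21 → 987.

Cast on 306 stitches; work 987 rows.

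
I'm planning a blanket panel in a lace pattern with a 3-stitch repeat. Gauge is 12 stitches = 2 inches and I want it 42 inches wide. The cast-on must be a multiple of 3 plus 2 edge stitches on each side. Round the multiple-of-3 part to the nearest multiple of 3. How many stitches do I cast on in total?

12 / 2 = 6 sts per inch.
42 × 6 = 252.00 sts.
Less 4 edge sts → 248.00 for the repeat.
Nearest multiple of 3: 249.
Add back 4 edge sts → 253.

Cast on 253 stitches.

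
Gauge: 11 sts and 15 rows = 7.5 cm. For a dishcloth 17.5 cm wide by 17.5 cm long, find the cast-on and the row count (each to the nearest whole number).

Cast on 26 stitches and work 35 rows.

Stitch gauge = 11/7.5 = 1.467 sts/cm; 17.5 × 1.467 = 25.67 → 26 sts.
Row gauge = 15/7.5 = 2 rows/cm; 17.5 × 2 = 35.00 → 35 rows.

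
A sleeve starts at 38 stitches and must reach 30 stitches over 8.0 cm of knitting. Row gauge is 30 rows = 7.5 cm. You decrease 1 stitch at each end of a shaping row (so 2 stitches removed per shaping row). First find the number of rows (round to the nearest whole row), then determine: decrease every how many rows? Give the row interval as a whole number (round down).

Decrease every 8th row.

Rows = 8.0 × 4 = 32.0 → 32 rows.
Stitches to remove: 8 → 4 shaping rows (at 2 st each).
32 / 4 = 8.00 → every 8 rows.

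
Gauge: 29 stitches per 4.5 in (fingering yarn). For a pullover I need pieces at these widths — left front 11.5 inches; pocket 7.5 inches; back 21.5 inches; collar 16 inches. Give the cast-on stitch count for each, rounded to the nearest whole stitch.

left front 74; pocket 48; back 139; collar 103.

Rate = 29/4.5 = 6.444 sts per in.
left front: 11.5 × 6.444 = 74.11 → 74.
pocket: 7.5 × 6.444 = 48.33 → 48.
back: 21.5 × 6.444 = 138.56 → 139.
collar: 16 × 6.444 = 103.11 → 103.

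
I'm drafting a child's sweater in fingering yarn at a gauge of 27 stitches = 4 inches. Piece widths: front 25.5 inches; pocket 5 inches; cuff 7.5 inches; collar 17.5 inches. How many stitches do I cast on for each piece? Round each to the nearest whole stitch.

Rate = 27/4 = 6.75 sts per in.
front: 25.5 × 6.75 = 172.12 → 172.
pocket: 5 × 6.75 = 33.75 → 34.
cuff: 7.5 × 6.75 = 50.62 → 51.
collar: 17.5 × 6.75 = 118.12 → 118.

front 172; pocket 34; cuff 51; collar 118.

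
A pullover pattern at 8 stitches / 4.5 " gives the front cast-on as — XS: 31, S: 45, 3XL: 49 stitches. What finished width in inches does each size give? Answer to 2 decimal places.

XS 17.44 inches; S 25.31 inches; 3XL 27.56 inches.

8/4.5 = 1.778 sts per in.
XS: 31 / 1.778 = 17.438 → 17.44 in.
S: 45 / 1.778 = 25.312 → 25.31 in.
3XL: 49 / 1.778 = 27.562 → 27.56 in.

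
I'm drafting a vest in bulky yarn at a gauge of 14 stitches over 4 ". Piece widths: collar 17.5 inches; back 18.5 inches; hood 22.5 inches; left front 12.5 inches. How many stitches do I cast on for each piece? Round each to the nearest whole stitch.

Rate = 14/4 = 3.5 sts per in.
collar: 17.5 × 3.5 = 61.25 → 61.
back: 18.5 × 3.5 = 64.75 → 65.
hood: 22.5 × 3.5 = 78.75 → 79.
left front: 12.5 × 3.5 = 43.75 → 44.

collar 61; back 65; hood 79; left front 44.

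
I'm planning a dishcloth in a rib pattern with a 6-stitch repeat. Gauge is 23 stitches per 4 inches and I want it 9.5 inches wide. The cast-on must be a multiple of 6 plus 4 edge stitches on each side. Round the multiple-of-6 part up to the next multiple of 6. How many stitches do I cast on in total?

Cast on 56 stitches.

23 / 4 = 5.75 sts per inch.
9.5 × 5.75 = 54.62 sts.
Less 8 edge sts → 46.62 for the repeat.
Next multiple of 6: 48.
Add back 8 edge sts → 56.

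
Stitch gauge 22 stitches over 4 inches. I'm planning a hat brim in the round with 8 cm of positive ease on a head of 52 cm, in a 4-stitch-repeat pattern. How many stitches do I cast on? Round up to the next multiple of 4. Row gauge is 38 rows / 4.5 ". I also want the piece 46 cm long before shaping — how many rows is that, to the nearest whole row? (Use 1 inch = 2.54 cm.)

Cast on 132 stitches; work 153 rows.

Finished = 52 + 8 = 60 cm.
60 cm × 1/2.54 = 23.62 inches.
22/4 = 5.5 sts per in; 23.62 × 5.5 = 129.92 sts.
Next multiple of 4 → 132.
46 cm = 18.11 inches; × 8.444 = 152.93 → 153 rows.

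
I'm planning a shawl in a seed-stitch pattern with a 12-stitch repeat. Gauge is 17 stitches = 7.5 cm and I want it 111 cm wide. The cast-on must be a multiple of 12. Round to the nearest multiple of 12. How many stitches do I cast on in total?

17 / 7.5 = 2.267 sts per cm.
111 × 2.267 = 251.60 sts.
Nearest multiple of 12: 252.

Cast on 252 stitches.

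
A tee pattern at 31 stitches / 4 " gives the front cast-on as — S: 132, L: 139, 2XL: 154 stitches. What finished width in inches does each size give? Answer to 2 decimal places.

31/4 = 7.75 sts per in.
S: 132 / 7.75 = 17.032 → 17.03 in.
L: 139 / 7.75 = 17.935 → 17.94 in.
2XL: 154 / 7.75 = 19.871 → 19.87 in.

S 17.03 inches; L 17.94 inches; 2XL 19.87 inches.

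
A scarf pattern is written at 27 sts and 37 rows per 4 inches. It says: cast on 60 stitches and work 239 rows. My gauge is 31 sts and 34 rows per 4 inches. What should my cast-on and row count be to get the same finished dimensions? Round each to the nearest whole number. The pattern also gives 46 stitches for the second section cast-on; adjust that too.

Cast on 69 stitches; work 220 rows; second section cast-on 53 stitches.

Stitches: 60 × 31/27 = 68.89 → 69.
Rows: 239 × 34/37 = 219.62 → 220.
second section cast-on: 46 × 31/27 = 52.81 → 53.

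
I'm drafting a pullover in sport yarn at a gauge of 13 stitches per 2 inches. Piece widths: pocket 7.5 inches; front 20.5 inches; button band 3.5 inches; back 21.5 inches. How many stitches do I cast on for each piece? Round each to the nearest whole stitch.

Rate = 13/2 = 6.5 sts per in.
pocket: 7.5 × 6.5 = 48.75 → 49.
front: 20.5 × 6.5 = 133.25 → 133.
button band: 3.5 × 6.5 = 22.75 → 23.
back: 21.5 × 6.5 = 139.75 → 140.

pocket 49; front 133; button band 23; back 140.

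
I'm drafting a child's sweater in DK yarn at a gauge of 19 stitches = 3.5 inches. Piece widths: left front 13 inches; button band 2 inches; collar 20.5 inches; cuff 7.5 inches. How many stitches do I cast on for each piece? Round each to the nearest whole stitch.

Rate = 19/3.5 = 5.429 sts per in.
left front: 13 × 5.429 = 70.57 → 71.
button band: 2 × 5.429 = 10.86 → 11.
collar: 20.5 × 5.429 = 111.29 → 111.
cuff: 7.5 × 5.429 = 40.71 → 41.

left front 71; button band 11; collar 111; cuff 41.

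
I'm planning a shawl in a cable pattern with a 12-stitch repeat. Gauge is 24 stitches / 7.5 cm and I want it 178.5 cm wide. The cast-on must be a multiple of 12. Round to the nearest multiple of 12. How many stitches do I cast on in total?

CO 576 sts.

24 / 7.5 = 3.2 sts per cm.
178.5 × 3.2 = 571.20 sts.
Nearest multiple of 12: 576.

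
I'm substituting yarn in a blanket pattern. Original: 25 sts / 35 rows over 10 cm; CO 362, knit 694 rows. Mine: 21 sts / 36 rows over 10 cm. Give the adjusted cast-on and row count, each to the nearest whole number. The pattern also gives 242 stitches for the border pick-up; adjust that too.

Stitches: 362 × 21/25 = 304.08 → 304.
Rows: 694 × 36/35 = 713.83 → 714.
border pick-up: 242 × 21/25 = 203.28 → 203.

Cast on 304 stitches; work 714 rows; border pick-up 203 stitches.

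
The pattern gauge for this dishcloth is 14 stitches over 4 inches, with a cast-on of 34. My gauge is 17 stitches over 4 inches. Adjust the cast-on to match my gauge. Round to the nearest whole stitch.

Cast on 41 stitches.

Scale factor = 17 / 14 = 1.214.
34 × 17 / 14 = 41.29 sts.
→ 41 sts.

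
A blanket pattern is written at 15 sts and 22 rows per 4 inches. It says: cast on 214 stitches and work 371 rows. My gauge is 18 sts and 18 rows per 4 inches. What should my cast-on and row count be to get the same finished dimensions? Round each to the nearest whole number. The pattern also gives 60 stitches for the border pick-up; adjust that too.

Cast on 257 stitches; work 304 rows; border pick-up 72 stitches.

Stitches: 214 × 18/15 = 256.80 → 257.
Rows: 371 × 18/22 = 303.55 → 304.
border pick-up: 60 × 18/15 = 72.00 → 72.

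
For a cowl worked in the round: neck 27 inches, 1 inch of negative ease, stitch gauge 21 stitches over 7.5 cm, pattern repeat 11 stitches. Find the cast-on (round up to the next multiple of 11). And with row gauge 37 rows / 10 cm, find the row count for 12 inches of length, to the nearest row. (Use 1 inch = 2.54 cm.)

Finished = 27 − 1 = 26 inches.
26 inches × 2.54 = 66.04 cm.
21/7.5 = 2.8 sts per cm; 66.04 × 2.8 = 184.91 sts.
Next multiple of 11 → 187.
12 inches = 30.48 cm; × 3.7 = 112.78 → 113 rows.

Cast on 187 stitches; work 113 rows.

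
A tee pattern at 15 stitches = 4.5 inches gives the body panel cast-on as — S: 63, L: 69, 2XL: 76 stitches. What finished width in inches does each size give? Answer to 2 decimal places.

15/4.5 = 3.333 sts per in.
S: 63 / 3.333 = 18.900 → 18.90 in.
L: 69 / 3.333 = 20.700 → 20.70 in.
2XL: 76 / 3.333 = 22.800 → 22.80 in.

S 18.90 inches; L 20.70 inches; 2XL 22.80 inches.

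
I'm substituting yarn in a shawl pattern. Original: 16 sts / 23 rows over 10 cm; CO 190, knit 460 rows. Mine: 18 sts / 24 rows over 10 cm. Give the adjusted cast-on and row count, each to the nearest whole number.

Cast on 214 stitches; work 480 rows.

Stitches: 190 × 18/16 = 213.75 → 214.
Rows: 460 × 24/23 = 480.00 → 480.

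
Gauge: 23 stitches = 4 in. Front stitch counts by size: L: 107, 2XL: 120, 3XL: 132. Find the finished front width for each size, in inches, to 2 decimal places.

23/4 = 5.75 sts per in.
L: 107 / 5.75 = 18.609 → 18.61 in.
2XL: 120 / 5.75 = 20.870 → 20.87 in.
3XL: 132 / 5.75 = 22.957 → 22.96 in.

L 18.61 inches; 2XL 20.87 inches; 3XL 22.96 inches.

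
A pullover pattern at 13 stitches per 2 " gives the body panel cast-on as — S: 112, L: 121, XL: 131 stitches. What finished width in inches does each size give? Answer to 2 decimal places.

S 17.23 inches; L 18.62 inches; XL 20.15 inches.

13/2 = 6.5 sts per in.
S: 112 / 6.5 = 17.231 → 17.23 in.
L: 121 / 6.5 = 18.615 → 18.62 in.
XL: 131 / 6.5 = 20.154 → 20.15 in.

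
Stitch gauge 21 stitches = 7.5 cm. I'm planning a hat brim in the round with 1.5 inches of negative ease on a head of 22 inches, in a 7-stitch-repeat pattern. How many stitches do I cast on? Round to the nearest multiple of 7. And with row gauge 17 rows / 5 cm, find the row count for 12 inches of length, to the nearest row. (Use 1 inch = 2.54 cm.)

Cast on 147 stitches; work 104 rows.

Finished = 22 − 1.5 = 20.5 inches.
20.5 inches × 2.54 = 52.07 cm.
21/7.5 = 2.8 sts per cm; 52.07 × 2.8 = 145.80 sts.
Nearest multiple of 7 → 147.
12 inches = 30.48 cm; × 3.4 = 103.63 → 104 rows.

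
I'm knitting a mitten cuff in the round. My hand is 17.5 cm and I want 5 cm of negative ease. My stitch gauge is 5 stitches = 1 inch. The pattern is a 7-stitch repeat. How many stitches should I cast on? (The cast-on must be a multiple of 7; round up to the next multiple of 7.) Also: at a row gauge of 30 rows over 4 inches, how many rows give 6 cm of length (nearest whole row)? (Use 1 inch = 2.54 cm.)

Cast on 28 stitches; work 18 rows.

Finished = 17.5 − 5 = 12.5 cm.
12.5 cm × 1/2.54 = 4.92 inches.
5/1 = 5 sts per in; 4.92 × 5 = 24.61 sts.
Next multiple of 7 → 28.
6 cm = 2.36 inches; × 7.5 = 17.72 → 18 rows.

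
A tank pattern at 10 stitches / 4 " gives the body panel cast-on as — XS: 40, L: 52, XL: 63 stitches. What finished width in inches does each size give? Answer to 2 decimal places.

10/4 = 2.5 sts per in.
XS: 40 / 2.5 = 16.000 → 16.00 in.
L: 52 / 2.5 = 20.800 → 20.80 in.
XL: 63 / 2.5 = 25.200 → 25.20 in.

XS 16.00 inches; L 20.80 inches; XL 25.20 inches.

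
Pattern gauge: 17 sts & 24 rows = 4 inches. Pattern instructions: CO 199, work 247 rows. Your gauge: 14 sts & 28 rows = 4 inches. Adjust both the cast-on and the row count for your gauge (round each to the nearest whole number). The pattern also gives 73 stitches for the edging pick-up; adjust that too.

Stitches: 199 × 14/17 = 163.88 → 164.
Rows: 247 × 28/24 = 288.17 → 288.
edging pick-up: 73 × 14/17 = 60.12 → 60.

Cast on 164 stitches; work 288 rows; edging pick-up 60 stitches.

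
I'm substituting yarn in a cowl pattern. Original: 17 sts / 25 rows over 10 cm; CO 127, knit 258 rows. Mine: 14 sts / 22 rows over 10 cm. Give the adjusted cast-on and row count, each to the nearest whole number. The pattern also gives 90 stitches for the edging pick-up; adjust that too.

Cast on 105 stitches; work 227 rows; edging pick-up 74 stitches.

Stitches: 127 × 14/17 = 104.59 → 105.
Rows: 258 × 22/25 = 227.04 → 227.
edging pick-up: 90 × 14/17 = 74.12 → 74.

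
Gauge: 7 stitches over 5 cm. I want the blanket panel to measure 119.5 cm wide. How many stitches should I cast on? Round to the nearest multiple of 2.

7 stitches / 5 cm = 1.4 stitches per cm.
119.5 × 1.4 = 167.30 stitches.
Round to nearest multiple of 2 → 168.

168 stitches.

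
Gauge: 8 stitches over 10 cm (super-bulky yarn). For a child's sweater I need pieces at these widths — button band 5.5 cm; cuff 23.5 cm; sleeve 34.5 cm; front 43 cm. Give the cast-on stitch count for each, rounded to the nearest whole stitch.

Rate = 8/10 = 0.8 sts per cm.
button band: 5.5 × 0.8 = 4.40 → 4.
cuff: 23.5 × 0.8 = 18.80 → 19.
sleeve: 34.5 × 0.8 = 27.60 → 28.
front: 43 × 0.8 = 34.40 → 34.

button band 4; cuff 19; sleeve 28; front 34.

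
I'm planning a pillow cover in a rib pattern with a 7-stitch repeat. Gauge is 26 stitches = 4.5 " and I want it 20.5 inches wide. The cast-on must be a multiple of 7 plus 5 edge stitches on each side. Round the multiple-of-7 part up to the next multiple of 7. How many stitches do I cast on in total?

CO 122 sts.

26 / 4.5 = 5.778 sts per inch.
20.5 × 5.778 = 118.44 sts.
Less 10 edge sts → 108.44 for the repeat.
Next multiple of 7: 112.
Add back 10 edge sts → 122.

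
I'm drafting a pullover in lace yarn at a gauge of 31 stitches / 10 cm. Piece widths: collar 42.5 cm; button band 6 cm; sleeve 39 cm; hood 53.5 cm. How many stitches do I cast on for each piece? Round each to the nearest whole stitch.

collar 132; button band 19; sleeve 121; hood 166.

Rate = 31/10 = 3.1 sts per cm.
collar: 42.5 × 3.1 = 131.75 → 132.
button band: 6 × 3.1 = 18.60 → 19.
sleeve: 39 × 3.1 = 120.90 → 121.
hood: 53.5 × 3.1 = 165.85 → 166.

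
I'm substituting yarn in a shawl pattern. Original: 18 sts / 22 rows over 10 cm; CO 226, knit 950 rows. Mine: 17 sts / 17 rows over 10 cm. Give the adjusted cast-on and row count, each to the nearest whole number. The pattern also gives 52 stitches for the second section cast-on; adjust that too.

Stitches: 226 × 17/18 = 213.44 → 213.
Rows: 950 × 17/22 = 734.09 → 734.
second section cast-on: 52 × 17/18 = 49.11 → 49.

Cast on 213 stitches; work 734 rows; second section cast-on 49 stitches.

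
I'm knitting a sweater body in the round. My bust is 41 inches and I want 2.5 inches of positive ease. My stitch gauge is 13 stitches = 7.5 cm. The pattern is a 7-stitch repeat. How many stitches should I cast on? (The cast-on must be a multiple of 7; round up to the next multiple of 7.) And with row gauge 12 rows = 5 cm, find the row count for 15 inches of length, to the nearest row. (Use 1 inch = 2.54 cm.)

Finished = 41 + 2.5 = 43.5 inches.
43.5 inches × 2.54 = 110.49 cm.
13/7.5 = 1.733 sts per cm; 110.49 × 1.733 = 191.52 sts.
Next multiple of 7 → 196.
15 inches = 38.10 cm; × 2.4 = 91.44 → 91 rows.

Cast on 196 stitches; work 91 rows.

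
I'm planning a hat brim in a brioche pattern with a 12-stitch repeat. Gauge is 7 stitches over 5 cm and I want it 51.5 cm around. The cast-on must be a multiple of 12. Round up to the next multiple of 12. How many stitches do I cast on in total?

CO 84 sts.

7 / 5 = 1.4 sts per cm.
51.5 × 1.4 = 72.10 sts.
Next multiple of 12: 84.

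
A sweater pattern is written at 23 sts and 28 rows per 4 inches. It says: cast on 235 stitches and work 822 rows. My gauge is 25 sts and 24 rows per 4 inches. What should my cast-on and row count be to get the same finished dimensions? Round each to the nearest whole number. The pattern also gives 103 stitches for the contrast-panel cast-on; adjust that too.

Cast on 255 stitches; work 705 rows; contrast-panel cast-on 112 stitches.

Stitches: 235 × 25/23 = 255.43 → 255.
Rows: 822 × 24/28 = 704.57 → 705.
contrast-panel cast-on: 103 × 25/23 = 111.96 → 112.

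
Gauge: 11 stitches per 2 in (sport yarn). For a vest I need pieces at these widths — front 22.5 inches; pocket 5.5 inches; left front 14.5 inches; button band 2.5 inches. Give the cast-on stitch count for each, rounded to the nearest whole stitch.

front 124; pocket 30; left front 80; button band 14.

Rate = 11/2 = 5.5 sts per in.
front: 22.5 × 5.5 = 123.75 → 124.
pocket: 5.5 × 5.5 = 30.25 → 30.
left front: 14.5 × 5.5 = 79.75 → 80.
button band: 2.5 × 5.5 = 13.75 → 14.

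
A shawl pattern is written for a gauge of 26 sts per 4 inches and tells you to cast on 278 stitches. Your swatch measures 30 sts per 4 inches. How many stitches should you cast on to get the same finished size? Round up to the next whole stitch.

Scale factor = 30 / 26 = 1.154.
278 × 30 / 26 = 320.77 sts.
→ 321 sts.

321 stitches.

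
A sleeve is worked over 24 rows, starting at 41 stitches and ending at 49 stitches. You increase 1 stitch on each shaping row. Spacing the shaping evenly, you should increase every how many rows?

Stitches to add: |49 − 41| = 8.
Shaping rows needed: 8 / 1 = 8.
24 rows / 8 = every 3 rows.

Increase every 3rd row.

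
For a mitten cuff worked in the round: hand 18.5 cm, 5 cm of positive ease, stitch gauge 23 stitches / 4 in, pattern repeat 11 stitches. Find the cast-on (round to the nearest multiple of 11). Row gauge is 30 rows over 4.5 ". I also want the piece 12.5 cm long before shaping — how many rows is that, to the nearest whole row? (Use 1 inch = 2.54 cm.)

Finished = 18.5 + 5 = 23.5 cm.
23.5 cm × 1/2.54 = 9.25 inches.
23/4 = 5.75 sts per in; 9.25 × 5.75 = 53.20 sts.
Nearest multiple of 11 → 55.
12.5 cm = 4.92 inches; × 6.667 = 32.81 → 33 rows.

Cast on 55 stitches; work 33 rows.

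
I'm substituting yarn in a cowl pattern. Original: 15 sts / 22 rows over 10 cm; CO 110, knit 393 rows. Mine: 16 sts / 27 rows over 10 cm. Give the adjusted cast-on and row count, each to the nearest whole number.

Cast on 117 stitches; work 482 rows.

Stitches: 110 × 16/15 = 117.33 → 117.
Rows: 393 × 27/22 = 482.32 → 482.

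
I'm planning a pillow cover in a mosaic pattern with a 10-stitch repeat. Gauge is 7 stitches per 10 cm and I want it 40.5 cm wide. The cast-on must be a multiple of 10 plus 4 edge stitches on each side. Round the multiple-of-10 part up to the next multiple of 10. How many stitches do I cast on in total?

7 / 10 = 0.7 sts per cm.
40.5 × 0.7 = 28.35 sts.
Less 8 edge sts → 20.35 for the repeat.
Next multiple of 10: 30.
Add back 8 edge sts → 38.

Cast on 38 stitches.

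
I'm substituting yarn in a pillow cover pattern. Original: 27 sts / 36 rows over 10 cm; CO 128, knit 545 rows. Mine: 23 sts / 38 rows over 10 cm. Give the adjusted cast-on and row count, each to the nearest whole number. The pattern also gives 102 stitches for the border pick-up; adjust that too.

Cast on 109 stitches; work 575 rows; border pick-up 87 stitches.

Stitches: 128 × 23/27 = 109.04 → 109.
Rows: 545 × 38/36 = 575.28 → 575.
border pick-up: 102 × 23/27 = 86.89 → 87.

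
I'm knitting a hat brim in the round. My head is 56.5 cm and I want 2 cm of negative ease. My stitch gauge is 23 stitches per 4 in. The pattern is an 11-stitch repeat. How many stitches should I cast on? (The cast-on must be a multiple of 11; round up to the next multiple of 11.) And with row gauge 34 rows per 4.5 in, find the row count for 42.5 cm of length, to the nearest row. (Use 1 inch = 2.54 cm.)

Cast on 132 stitches; work 126 rows.

Finished = 56.5 − 2 = 54.5 cm.
54.5 cm × 1/2.54 = 21.46 inches.
23/4 = 5.75 sts per in; 21.46 × 5.75 = 123.38 sts.
Next multiple of 11 → 132.
42.5 cm = 16.73 inches; × 7.556 = 126.42 → 126 rows.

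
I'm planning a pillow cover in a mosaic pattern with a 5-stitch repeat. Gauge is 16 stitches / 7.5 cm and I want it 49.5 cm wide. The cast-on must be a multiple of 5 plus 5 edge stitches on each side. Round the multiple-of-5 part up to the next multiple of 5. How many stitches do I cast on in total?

110 stitches.

16 / 7.5 = 2.133 sts per cm.
49.5 × 2.133 = 105.60 sts.
Less 10 edge sts → 95.60 for the repeat.
Next multiple of 5: 100.
Add back 10 edge sts → 110.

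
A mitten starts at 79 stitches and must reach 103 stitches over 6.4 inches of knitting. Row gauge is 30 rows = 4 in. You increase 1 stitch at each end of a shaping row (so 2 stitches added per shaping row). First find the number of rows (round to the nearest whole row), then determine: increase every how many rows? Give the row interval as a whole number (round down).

Rows = 6.4 × 7.5 = 48.0 → 48 rows.
Stitches to add: 24 → 12 shaping rows (at 2 st each).
48 / 12 = 4.00 → every 4 rows.

Increase every 4th row.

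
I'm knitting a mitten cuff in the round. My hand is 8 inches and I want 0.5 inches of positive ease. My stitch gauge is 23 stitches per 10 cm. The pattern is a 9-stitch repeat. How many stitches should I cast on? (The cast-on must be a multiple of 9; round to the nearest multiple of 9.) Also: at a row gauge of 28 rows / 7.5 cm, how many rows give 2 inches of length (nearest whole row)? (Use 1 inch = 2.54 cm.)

Cast on 54 stitches; work 19 rows.

Finished = 8 + 0.5 = 8.5 inches.
8.5 inches × 2.54 = 21.59 cm.
23/10 = 2.3 sts per cm; 21.59 × 2.3 = 49.66 sts.
Nearest multiple of 9 → 54.
2 inches = 5.08 cm; × 3.733 = 18.97 → 19 rows.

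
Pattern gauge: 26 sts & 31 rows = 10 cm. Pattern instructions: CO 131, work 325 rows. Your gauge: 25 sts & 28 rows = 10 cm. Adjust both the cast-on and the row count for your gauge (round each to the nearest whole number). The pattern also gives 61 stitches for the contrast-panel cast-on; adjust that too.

Cast on 126 stitches; work 294 rows; contrast-panel cast-on 59 stitches.

Stitches: 131 × 25/26 = 125.96 → 126.
Rows: 325 × 28/31 = 293.55 → 294.
contrast-panel cast-on: 61 × 25/26 = 58.65 → 59.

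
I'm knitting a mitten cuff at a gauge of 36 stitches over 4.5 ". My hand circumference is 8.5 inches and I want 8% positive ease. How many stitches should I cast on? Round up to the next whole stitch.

Finished = 8.5 × 1.08 = 9.18 in.
36 / 4.5 = 8 sts per inch.
9.18 × 8 = 73.44 sts.
→ 74 sts.

74 stitches.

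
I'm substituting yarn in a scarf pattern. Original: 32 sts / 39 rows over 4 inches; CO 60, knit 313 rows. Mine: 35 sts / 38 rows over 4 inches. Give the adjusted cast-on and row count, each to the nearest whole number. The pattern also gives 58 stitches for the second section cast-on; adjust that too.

Cast on 66 stitches; work 305 rows; second section cast-on 63 stitches.

Stitches: 60 × 35/32 = 65.62 → 66.
Rows: 313 × 38/39 = 304.97 → 305.
second section cast-on: 58 × 35/32 = 63.44 → 63.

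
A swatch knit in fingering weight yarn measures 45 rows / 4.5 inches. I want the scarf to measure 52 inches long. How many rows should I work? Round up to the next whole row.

520 rows.

45 rows / 4.5 in = 10 rows per inch.
52 × 10 = 520.00 rows.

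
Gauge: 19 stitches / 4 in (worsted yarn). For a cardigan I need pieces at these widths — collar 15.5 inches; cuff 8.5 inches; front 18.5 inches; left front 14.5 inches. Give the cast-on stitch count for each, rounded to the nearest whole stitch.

collar 74; cuff 40; front 88; left front 69.

Rate = 19/4 = 4.75 sts per in.
collar: 15.5 × 4.75 = 73.62 → 74.
cuff: 8.5 × 4.75 = 40.38 → 40.
front: 18.5 × 4.75 = 87.88 → 88.
left front: 14.5 × 4.75 = 68.88 → 69.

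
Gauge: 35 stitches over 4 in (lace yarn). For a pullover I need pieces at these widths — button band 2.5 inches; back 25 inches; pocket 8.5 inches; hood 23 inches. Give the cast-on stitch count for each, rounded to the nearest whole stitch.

button band 22; back 219; pocket 74; hood 201.

Rate = 35/4 = 8.75 sts per in.
button band: 2.5 × 8.75 = 21.88 → 22.
back: 25 × 8.75 = 218.75 → 219.
pocket: 8.5 × 8.75 = 74.38 → 74.
hood: 23 × 8.75 = 201.25 → 201.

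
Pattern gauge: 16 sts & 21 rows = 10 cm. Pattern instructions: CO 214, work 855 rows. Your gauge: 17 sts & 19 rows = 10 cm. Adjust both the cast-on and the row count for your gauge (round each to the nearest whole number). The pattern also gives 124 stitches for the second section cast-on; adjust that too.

Stitches: 214 × 17/16 = 227.38 → 227.
Rows: 855 × 19/21 = 773.57 → 774.
second section cast-on: 124 × 17/16 = 131.75 → 132.

Cast on 227 stitches; work 774 rows; second section cast-on 132 stitches.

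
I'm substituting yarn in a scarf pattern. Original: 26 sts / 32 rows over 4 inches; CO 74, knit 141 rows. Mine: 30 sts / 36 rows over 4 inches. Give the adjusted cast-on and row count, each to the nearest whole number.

Cast on 85 stitches; work 159 rows.

Stitches: 74 × 30/26 = 85.38 → 85.
Rows: 141 × 36/32 = 158.62 → 159.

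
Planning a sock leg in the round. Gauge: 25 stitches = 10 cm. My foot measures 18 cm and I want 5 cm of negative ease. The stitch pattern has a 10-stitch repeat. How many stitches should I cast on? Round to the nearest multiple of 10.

Finished = 18 − 5 = 13 cm.
25 / 10 = 2.5 sts/cm.
13 × 2.5 = 32.50 sts.
Nearest multiple of 10: 30.

CO 30 sts.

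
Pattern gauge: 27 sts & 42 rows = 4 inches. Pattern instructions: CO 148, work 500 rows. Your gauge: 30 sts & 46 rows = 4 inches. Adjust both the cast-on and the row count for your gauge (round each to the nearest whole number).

Stitches: 148 × 30/27 = 164.44 → 164.
Rows: 500 × 46/42 = 547.62 → 548.

Cast on 164 stitches; work 548 rows.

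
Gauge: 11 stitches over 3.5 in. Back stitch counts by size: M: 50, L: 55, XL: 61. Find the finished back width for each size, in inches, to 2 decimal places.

11/3.5 = 3.143 sts per in.
M: 50 / 3.143 = 15.909 → 15.91 in.
L: 55 / 3.143 = 17.500 → 17.50 in.
XL: 61 / 3.143 = 19.409 → 19.41 in.

M 15.91 inches; L 17.50 inches; XL 19.41 inches.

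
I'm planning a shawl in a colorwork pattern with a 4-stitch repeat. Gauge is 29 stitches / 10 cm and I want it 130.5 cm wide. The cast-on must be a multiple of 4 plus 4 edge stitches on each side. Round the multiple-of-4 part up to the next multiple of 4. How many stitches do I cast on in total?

380 stitches.

29 / 10 = 2.9 sts per cm.
130.5 × 2.9 = 378.45 sts.
Less 8 edge sts → 370.45 for the repeat.
Next multiple of 4: 372.
Add back 8 edge sts → 380.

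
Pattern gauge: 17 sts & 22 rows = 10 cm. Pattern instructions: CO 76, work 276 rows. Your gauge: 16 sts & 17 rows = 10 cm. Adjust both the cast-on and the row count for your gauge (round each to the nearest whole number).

Cast on 72 stitches; work 213 rows.

Stitches: 76 × 16/17 = 71.53 → 72.
Rows: 276 × 17/22 = 213.27 → 213.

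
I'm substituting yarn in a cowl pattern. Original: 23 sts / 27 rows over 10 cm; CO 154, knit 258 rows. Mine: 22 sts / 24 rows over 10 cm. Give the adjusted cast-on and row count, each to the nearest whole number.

Stitches: 154 × 22/23 = 147.30 → 147.
Rows: 258 × 24/27 = 229.33 → 229.

Cast on 147 stitches; work 229 rows.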